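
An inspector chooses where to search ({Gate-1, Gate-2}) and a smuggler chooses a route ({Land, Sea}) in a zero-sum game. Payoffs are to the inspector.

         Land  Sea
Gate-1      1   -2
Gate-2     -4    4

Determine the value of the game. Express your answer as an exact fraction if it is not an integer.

-4/11

Row minima: Gate-1 → -2, Gate-2 → -4; maximin = -2.
Column maxima: Land → 1, Sea → 4; minimax = 1.
-2 ≠ 1, so there is no saddle point; optimal play is mixed.
Let the inspector play Gate-1 with probability p. Expected payoff against Land: 1p + (-4)(1−p) = 5p − 4; against Sea: (-2)p + 4(1−p) = −6p + 4.
Setting these equal: 5p − 4 = −6p + 4 ⇒ 11p = 8 ⇒ p = 8/11, and the value is (5)·(8/11) − 4 = -4/11.
For the smuggler: with q = P(Land), equating Gate-1's and Gate-2's payoffs gives 3q − 2 = −8q + 4 ⇒ q = 6/11.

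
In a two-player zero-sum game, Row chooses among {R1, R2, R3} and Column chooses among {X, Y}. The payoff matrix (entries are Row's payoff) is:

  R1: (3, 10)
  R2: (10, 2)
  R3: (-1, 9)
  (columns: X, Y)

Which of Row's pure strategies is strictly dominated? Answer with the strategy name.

R1 gives a strictly higher payoff than R3 against every column: 3 > -1, 10 > 9.
So R3 is strictly dominated and Row never plays it.

R3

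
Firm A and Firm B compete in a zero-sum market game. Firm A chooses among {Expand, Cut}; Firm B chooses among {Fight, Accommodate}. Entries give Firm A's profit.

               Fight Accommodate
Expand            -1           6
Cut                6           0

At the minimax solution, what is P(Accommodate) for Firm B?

Row minima: Expand → -1, Cut → 0; maximin = 0.
Column maxima: Fight → 6, Accommodate → 6; minimax = 6.
0 ≠ 6, so there is no saddle point; optimal play is mixed.
Let Firm A play Expand with probability p. Expected payoff against Fight: (-1)p + 6(1−p) = −7p + 6; against Accommodate: 6p + 0(1−p) = 6p.
Setting these equal: −7p + 6 = 6p ⇒ −13p = -6 ⇒ p = 6/13, and the value is (-7)·(6/13) + 6 = 36/13.
For Firm B: with q = P(Fight), equating Expand's and Cut's payoffs gives −7q + 6 = 6q ⇒ q = 6/13.

7/13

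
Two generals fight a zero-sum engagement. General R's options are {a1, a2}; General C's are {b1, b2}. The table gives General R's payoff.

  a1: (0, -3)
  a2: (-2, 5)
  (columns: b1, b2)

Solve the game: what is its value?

-3/5

Row minima: a1 → -3, a2 → -2; maximin = -2.
Column maxima: b1 → 0, b2 → 5; minimax = 0.
-2 ≠ 0, so there is no saddle point; optimal play is mixed.
Let General R play a1 with probability p. Expected payoff against b1: 0p + (-2)(1−p) = 2p − 2; against b2: (-3)p + 5(1−p) = −8p + 5.
Setting these equal: 2p − 2 = −8p + 5 ⇒ 10p = 7 ⇒ p = 7/10, and the value is (2)·(7/10) − 2 = -3/5.
For General C: with q = P(b1), equating a1's and a2's payoffs gives 3q − 3 = −7q + 5 ⇒ q = 4/5.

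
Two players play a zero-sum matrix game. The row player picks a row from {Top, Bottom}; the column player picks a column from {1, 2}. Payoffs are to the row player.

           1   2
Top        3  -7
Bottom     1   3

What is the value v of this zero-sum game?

4/3

Row minima: Top → -7, Bottom → 1; maximin = 1.
Column maxima: 1 → 3, 2 → 3; minimax = 3.
1 ≠ 3, so there is no saddle point; optimal play is mixed.
Let the row player play Top with probability p. Expected payoff against 1: 3p + 1(1−p) = 2p + 1; against 2: (-7)p + 3(1−p) = −10p + 3.
Setting these equal: 2p + 1 = −10p + 3 ⇒ 12p = 2 ⇒ p = 1/6, and the value is (2)·(1/6) + 1 = 4/3.
For the column player: with q = P(1), equating Top's and Bottom's payoffs gives 10q − 7 = −2q + 3 ⇒ q = 5/6.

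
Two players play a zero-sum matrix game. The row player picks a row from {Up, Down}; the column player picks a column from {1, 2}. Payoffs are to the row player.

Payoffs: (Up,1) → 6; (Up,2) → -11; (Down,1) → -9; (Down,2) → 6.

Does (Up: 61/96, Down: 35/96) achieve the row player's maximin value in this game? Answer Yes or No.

Against 1 this mix gives (61/96)·6 + (35/96)·(-9) = 17/32.
Against 2 this mix gives (61/96)·(-11) + (35/96)·6 = -461/96.
The column player will play 2, holding the row player to -461/96. Shifting weight toward the row that does better against 2 would raise this floor (the equalizing mix achieves -63/32 against both 2 and 1), so the proposed strategy is not optimal.

No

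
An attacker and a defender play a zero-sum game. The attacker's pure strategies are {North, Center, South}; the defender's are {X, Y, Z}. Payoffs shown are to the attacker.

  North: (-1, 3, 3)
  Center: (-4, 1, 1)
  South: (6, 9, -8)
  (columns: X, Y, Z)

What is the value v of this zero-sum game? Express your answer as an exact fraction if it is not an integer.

5/9

Row minima: North → -1, Center → -4, South → -8; maximin = -1.
Column maxima: X → 6, Y → 9, Z → 3; minimax = 3.
-1 ≠ 3, so there is no saddle point; optimal play is mixed.
Center is strictly dominated by North, so the attacker never plays it.
Y is strictly dominated by X (it gives the attacker strictly more in every row), so the defender never plays it.
On the remaining 2×2 (North, South vs X, Z):
Let the attacker play North with probability p. Expected payoff against X: (-1)p + 6(1−p) = −7p + 6; against Z: 3p + (-8)(1−p) = 11p − 8.
Setting these equal: −7p + 6 = 11p − 8 ⇒ −18p = -14 ⇒ p = 7/9, and the value is (-7)·(7/9) + 6 = 5/9.
For the defender: with q = P(X), equating North's and South's payoffs gives −4q + 3 = 14q − 8 ⇒ q = 11/18.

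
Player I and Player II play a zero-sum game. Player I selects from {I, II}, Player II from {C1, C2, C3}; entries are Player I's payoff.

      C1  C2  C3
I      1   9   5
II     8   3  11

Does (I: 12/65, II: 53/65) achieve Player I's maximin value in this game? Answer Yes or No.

Against C1 this mix gives (12/65)·1 + (53/65)·8 = 436/65.
Against C2 this mix gives (12/65)·9 + (53/65)·3 = 267/65.
Against C3 this mix gives (12/65)·5 + (53/65)·11 = 643/65.
Player II will play C2, holding Player I to 267/65. Shifting weight toward the row that does better against C2 would raise this floor (the equalizing mix achieves 69/13 against both C2 and C1), so the proposed strategy is not optimal.

No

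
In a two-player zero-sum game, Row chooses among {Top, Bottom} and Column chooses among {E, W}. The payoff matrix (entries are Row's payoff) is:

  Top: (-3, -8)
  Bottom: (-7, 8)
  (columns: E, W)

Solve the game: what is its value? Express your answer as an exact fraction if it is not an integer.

-4

Row minima: Top → -8, Bottom → -7; maximin = -7.
Column maxima: E → -3, W → 8; minimax = -3.
-7 ≠ -3, so there is no saddle point; optimal play is mixed.
Let Row play Top with probability p. Expected payoff against E: (-3)p + (-7)(1−p) = 4p − 7; against W: (-8)p + 8(1−p) = −16p + 8.
Setting these equal: 4p − 7 = −16p + 8 ⇒ 20p = 15 ⇒ p = 3/4, and the value is (4)·(3/4) − 7 = -4.
For Column: with q = P(E), equating Top's and Bottom's payoffs gives 5q − 8 = −15q + 8 ⇒ q = 4/5.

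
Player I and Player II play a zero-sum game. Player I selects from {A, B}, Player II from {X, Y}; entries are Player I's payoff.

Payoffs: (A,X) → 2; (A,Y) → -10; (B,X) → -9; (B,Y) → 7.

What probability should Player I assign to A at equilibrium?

Row minima: A → -10, B → -9; maximin = -9.
Column maxima: X → 2, Y → 7; minimax = 2.
-9 ≠ 2, so there is no saddle point; optimal play is mixed.
Let Player I play A with probability p. Expected payoff against X: 2p + (-9)(1−p) = 11p − 9; against Y: (-10)p + 7(1−p) = −17p + 7.
Setting these equal: 11p − 9 = −17p + 7 ⇒ 28p = 16 ⇒ p = 4/7, and the value is (11)·(4/7) − 9 = -19/7.
For Player II: with q = P(X), equating A's and B's payoffs gives 12q − 10 = −16q + 7 ⇒ q = 17/28.

4/7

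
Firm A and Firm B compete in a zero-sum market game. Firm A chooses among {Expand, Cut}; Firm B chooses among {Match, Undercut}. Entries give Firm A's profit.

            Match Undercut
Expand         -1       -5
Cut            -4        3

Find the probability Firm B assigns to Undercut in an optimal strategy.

3/11

Row minima: Expand → -5, Cut → -4; maximin = -4.
Column maxima: Match → -1, Undercut → 3; minimax = -1.
-4 ≠ -1, so there is no saddle point; optimal play is mixed.
Let Firm A play Expand with probability p. Expected payoff against Match: (-1)p + (-4)(1−p) = 3p − 4; against Undercut: (-5)p + 3(1−p) = −8p + 3.
Setting these equal: 3p − 4 = −8p + 3 ⇒ 11p = 7 ⇒ p = 7/11, and the value is (3)·(7/11) − 4 = -23/11.
For Firm B: with q = P(Match), equating Expand's and Cut's payoffs gives 4q − 5 = −7q + 3 ⇒ q = 8/11.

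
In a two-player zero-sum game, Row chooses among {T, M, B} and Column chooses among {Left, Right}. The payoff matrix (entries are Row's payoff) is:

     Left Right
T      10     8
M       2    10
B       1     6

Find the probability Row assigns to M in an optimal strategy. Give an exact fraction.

Row minima: T → 8, M → 2, B → 1; maximin = 8.
Column maxima: Left → 10, Right → 10; minimax = 10.
8 ≠ 10, so there is no saddle point; optimal play is mixed.
B is strictly dominated by T, so Row never plays it.
On the remaining 2×2 (T, M vs Left, Right):
Let Row play T with probability p. Expected payoff against Left: 10p + 2(1−p) = 8p + 2; against Right: 8p + 10(1−p) = −2p + 10.
Setting these equal: 8p + 2 = −2p + 10 ⇒ 10p = 8 ⇒ p = 4/5, and the value is (8)·(4/5) + 2 = 42/5.
For Column: with q = P(Left), equating T's and M's payoffs gives 2q + 8 = −8q + 10 ⇒ q = 1/5.

1/5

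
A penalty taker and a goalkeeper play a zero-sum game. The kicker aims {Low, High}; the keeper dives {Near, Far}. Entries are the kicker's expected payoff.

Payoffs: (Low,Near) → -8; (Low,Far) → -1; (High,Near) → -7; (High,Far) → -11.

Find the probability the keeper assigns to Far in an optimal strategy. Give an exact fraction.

1/11

Row minima: Low → -8, High → -11; maximin = -8.
Column maxima: Near → -7, Far → -1; minimax = -7.
-8 ≠ -7, so there is no saddle point; optimal play is mixed.
Let the kicker play Low with probability p. Expected payoff against Near: (-8)p + (-7)(1−p) = −p − 7; against Far: (-1)p + (-11)(1−p) = 10p − 11.
Setting these equal: −p − 7 = 10p − 11 ⇒ −11p = -4 ⇒ p = 4/11, and the value is (-1)·(4/11) − 7 = -81/11.
For the keeper: with q = P(Near), equating Low's and High's payoffs gives −7q − 1 = 4q − 11 ⇒ q = 10/11.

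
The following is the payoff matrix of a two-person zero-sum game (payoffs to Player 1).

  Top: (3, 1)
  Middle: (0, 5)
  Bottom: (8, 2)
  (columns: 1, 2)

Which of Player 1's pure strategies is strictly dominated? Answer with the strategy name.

Bottom gives a strictly higher payoff than Top against every column: 8 > 3, 2 > 1.
So Top is strictly dominated and Player 1 never plays it.

Top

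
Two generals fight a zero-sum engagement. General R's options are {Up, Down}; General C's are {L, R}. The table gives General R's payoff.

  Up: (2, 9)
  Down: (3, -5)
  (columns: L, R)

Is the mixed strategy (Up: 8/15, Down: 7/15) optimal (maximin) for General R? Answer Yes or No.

Yes

Against L this mix gives (8/15)·2 + (7/15)·3 = 37/15.
Against R this mix gives (8/15)·9 + (7/15)·(-5) = 37/15.
All of General C's active replies (L, R) yield 37/15, and no column does worse for General R. The mix makes General C indifferent and guarantees 37/15, so it is optimal.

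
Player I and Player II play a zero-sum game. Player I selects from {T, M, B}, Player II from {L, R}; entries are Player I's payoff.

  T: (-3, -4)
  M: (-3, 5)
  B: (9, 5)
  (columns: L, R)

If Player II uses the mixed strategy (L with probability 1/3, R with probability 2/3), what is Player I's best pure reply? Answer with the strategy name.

Expected payoff of T: (1/3)·(-3) + (2/3)·(-4) = -11/3.
Expected payoff of M: (1/3)·(-3) + (2/3)·5 = 7/3.
Expected payoff of B: (1/3)·9 + (2/3)·5 = 19/3.
The largest is 19/3, so Player I's best response is B.

B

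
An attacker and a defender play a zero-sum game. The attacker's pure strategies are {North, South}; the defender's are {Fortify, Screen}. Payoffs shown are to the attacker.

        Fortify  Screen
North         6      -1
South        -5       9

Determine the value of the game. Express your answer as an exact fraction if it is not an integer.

7/3

Row minima: North → -1, South → -5; maximin = -1.
Column maxima: Fortify → 6, Screen → 9; minimax = 6.
-1 ≠ 6, so there is no saddle point; optimal play is mixed.
Let the attacker play North with probability p. Expected payoff against Fortify: 6p + (-5)(1−p) = 11p − 5; against Screen: (-1)p + 9(1−p) = −10p + 9.
Setting these equal: 11p − 5 = −10p + 9 ⇒ 21p = 14 ⇒ p = 2/3, and the value is (11)·(2/3) − 5 = 7/3.
For the defender: with q = P(Fortify), equating North's and South's payoffs gives 7q − 1 = −14q + 9 ⇒ q = 10/21.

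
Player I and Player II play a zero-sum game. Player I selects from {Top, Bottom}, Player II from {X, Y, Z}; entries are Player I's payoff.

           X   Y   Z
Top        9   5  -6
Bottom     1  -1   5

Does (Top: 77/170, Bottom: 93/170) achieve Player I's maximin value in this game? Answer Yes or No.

Against X this mix gives (77/170)·9 + (93/170)·1 = 393/85.
Against Y this mix gives (77/170)·5 + (93/170)·(-1) = 146/85.
Against Z this mix gives (77/170)·(-6) + (93/170)·5 = 3/170.
Player II will play Z, holding Player I to 3/170. Shifting weight toward the row that does better against Z would raise this floor (the equalizing mix achieves 19/17 against both Z and Y), so the proposed strategy is not optimal.

No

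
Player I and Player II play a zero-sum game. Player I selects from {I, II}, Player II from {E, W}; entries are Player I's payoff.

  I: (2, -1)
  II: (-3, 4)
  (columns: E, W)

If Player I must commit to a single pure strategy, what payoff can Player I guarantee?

Row minima: I → -1, II → -3.
The best of these is -1.

-1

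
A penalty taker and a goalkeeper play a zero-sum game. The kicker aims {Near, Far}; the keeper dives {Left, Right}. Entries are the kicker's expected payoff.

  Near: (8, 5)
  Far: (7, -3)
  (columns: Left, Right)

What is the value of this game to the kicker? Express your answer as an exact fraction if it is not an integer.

Row minima: Near → 5, Far → -3; maximin = 5.
Column maxima: Left → 8, Right → 5; minimax = 5.
Since maximin = minimax = 5, there is a saddle point and the value is 5.

5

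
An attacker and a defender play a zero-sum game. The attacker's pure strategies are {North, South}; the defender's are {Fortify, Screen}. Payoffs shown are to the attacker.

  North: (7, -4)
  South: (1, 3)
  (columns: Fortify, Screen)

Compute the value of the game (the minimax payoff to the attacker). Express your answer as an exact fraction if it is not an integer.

Row minima: North → -4, South → 1; maximin = 1.
Column maxima: Fortify → 7, Screen → 3; minimax = 3.
1 ≠ 3, so there is no saddle point; optimal play is mixed.
Let the attacker play North with probability p. Expected payoff against Fortify: 7p + 1(1−p) = 6p + 1; against Screen: (-4)p + 3(1−p) = −7p + 3.
Setting these equal: 6p + 1 = −7p + 3 ⇒ 13p = 2 ⇒ p = 2/13, and the value is (6)·(2/13) + 1 = 25/13.
For the defender: with q = P(Fortify), equating North's and South's payoffs gives 11q − 4 = −2q + 3 ⇒ q = 7/13.

25/13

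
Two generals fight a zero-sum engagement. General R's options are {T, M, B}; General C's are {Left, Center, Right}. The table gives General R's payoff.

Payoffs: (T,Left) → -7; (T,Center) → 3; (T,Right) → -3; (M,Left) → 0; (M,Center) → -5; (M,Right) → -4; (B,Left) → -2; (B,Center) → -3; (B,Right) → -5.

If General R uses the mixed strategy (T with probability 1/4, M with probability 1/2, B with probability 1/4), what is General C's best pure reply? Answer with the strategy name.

Right

If General C plays Left, General R's expected payoff is (1/4)·(-7) + (1/2)·0 + (1/4)·(-2) = -9/4.
If General C plays Center, General R's expected payoff is (1/4)·3 + (1/2)·(-5) + (1/4)·(-3) = -5/2.
If General C plays Right, General R's expected payoff is (1/4)·(-3) + (1/2)·(-4) + (1/4)·(-5) = -4.
General C minimizes General R's payoff; the smallest is -4, so the best response is Right.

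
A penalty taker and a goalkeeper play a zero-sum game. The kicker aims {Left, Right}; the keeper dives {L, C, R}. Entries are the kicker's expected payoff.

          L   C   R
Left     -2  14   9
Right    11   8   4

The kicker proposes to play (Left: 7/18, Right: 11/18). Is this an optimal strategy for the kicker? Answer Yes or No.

Yes

Against L this mix gives (7/18)·(-2) + (11/18)·11 = 107/18.
Against C this mix gives (7/18)·14 + (11/18)·8 = 31/3.
Against R this mix gives (7/18)·9 + (11/18)·4 = 107/18.
All of the keeper's active replies (L, R) yield 107/18, and no column does worse for the kicker. The mix makes the keeper indifferent and guarantees 107/18, so it is optimal.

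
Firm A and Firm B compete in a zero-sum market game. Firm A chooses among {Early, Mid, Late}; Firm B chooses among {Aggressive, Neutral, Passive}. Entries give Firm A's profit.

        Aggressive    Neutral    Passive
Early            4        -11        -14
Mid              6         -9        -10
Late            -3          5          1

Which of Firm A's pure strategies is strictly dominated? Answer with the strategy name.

Mid gives a strictly higher payoff than Early against every column: 6 > 4, -9 > -11, -10 > -14.
So Early is strictly dominated and Firm A never plays it.

Early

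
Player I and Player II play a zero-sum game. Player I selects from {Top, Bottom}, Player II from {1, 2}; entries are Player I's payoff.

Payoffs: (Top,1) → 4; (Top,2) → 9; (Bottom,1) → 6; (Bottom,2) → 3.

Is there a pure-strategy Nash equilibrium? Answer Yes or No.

No

Row minima: Top → 4, Bottom → 3; maximin = 4.
Column maxima: 1 → 6, 2 → 9; minimax = 6.
4 ≠ 6, so no pure-strategy equilibrium exists.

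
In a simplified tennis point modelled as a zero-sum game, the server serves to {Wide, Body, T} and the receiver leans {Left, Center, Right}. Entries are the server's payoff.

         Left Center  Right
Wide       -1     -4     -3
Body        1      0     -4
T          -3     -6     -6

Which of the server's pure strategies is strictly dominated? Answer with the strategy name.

T

Wide gives a strictly higher payoff than T against every column: -1 > -3, -4 > -6, -3 > -6.
So T is strictly dominated and the server never plays it.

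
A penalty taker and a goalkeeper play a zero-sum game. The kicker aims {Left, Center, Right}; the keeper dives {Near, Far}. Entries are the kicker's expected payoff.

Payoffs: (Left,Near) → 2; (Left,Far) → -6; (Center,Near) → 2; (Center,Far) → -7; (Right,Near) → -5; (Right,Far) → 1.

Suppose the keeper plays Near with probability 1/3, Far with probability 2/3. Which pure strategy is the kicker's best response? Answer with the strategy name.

Expected payoff of Left: (1/3)·2 + (2/3)·(-6) = -10/3.
Expected payoff of Center: (1/3)·2 + (2/3)·(-7) = -4.
Expected payoff of Right: (1/3)·(-5) + (2/3)·1 = -1.
The largest is -1, so the kicker's best response is Right.

Right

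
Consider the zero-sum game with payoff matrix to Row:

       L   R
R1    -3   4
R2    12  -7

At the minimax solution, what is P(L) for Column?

Row minima: R1 → -3, R2 → -7; maximin = -3.
Column maxima: L → 12, R → 4; minimax = 4.
-3 ≠ 4, so there is no saddle point; optimal play is mixed.
Let Row play R1 with probability p. Expected payoff against L: (-3)p + 12(1−p) = −15p + 12; against R: 4p + (-7)(1−p) = 11p − 7.
Setting these equal: −15p + 12 = 11p − 7 ⇒ −26p = -19 ⇒ p = 19/26, and the value is (-15)·(19/26) + 12 = 27/26.
For Column: with q = P(L), equating R1's and R2's payoffs gives −7q + 4 = 19q − 7 ⇒ q = 11/26.

11/26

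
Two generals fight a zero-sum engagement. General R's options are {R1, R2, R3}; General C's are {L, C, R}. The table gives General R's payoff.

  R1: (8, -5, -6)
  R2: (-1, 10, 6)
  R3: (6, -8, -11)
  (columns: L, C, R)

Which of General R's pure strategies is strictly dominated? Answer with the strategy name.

R3

R1 gives a strictly higher payoff than R3 against every column: 8 > 6, -5 > -8, -6 > -11.
So R3 is strictly dominated and General R never plays it.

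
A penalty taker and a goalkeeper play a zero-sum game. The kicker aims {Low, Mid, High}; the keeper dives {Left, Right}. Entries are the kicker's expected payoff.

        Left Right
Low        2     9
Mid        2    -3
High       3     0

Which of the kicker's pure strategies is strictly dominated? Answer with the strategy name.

High gives a strictly higher payoff than Mid against every column: 3 > 2, 0 > -3.
So Mid is strictly dominated and the kicker never plays it.

Mid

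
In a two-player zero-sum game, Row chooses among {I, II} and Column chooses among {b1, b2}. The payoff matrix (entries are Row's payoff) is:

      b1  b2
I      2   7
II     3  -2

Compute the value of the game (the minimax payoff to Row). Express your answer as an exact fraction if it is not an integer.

Row minima: I → 2, II → -2; maximin = 2.
Column maxima: b1 → 3, b2 → 7; minimax = 3.
2 ≠ 3, so there is no saddle point; optimal play is mixed.
Let Row play I with probability p. Expected payoff against b1: 2p + 3(1−p) = −p + 3; against b2: 7p + (-2)(1−p) = 9p − 2.
Setting these equal: −p + 3 = 9p − 2 ⇒ −10p = -5 ⇒ p = 1/2, and the value is (-1)·(1/2) + 3 = 5/2.
For Column: with q = P(b1), equating I's and II's payoffs gives −5q + 7 = 5q − 2 ⇒ q = 9/10.

5/2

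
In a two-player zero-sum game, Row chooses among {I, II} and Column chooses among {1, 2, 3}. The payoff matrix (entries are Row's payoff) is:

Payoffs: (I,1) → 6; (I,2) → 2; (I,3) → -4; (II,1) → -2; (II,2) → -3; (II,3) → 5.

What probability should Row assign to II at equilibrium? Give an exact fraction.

Row minima: I → -4, II → -3; maximin = -3.
Column maxima: 1 → 6, 2 → 2, 3 → 5; minimax = 2.
-3 ≠ 2, so there is no saddle point; optimal play is mixed.
1 is strictly dominated by 2 (it gives Row strictly more in every row), so Column never plays it.
On the remaining 2×2 (I, II vs 2, 3):
Let Row play I with probability p. Expected payoff against 2: 2p + (-3)(1−p) = 5p − 3; against 3: (-4)p + 5(1−p) = −9p + 5.
Setting these equal: 5p − 3 = −9p + 5 ⇒ 14p = 8 ⇒ p = 4/7, and the value is (5)·(4/7) − 3 = -1/7.
For Column: with q = P(2), equating I's and II's payoffs gives 6q − 4 = −8q + 5 ⇒ q = 9/14.

3/7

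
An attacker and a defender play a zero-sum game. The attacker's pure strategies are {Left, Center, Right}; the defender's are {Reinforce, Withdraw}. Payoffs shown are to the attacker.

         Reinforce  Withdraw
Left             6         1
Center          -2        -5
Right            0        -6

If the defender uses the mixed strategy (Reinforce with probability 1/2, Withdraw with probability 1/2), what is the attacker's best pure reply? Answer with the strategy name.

Expected payoff of Left: (1/2)·6 + (1/2)·1 = 7/2.
Expected payoff of Center: (1/2)·(-2) + (1/2)·(-5) = -7/2.
Expected payoff of Right: (1/2)·0 + (1/2)·(-6) = -3.
The largest is 7/2, so the attacker's best response is Left.

Left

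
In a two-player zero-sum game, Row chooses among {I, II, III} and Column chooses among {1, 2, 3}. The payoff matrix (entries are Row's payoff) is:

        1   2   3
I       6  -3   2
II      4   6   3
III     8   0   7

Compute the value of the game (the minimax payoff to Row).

21/5

Row minima: I → -3, II → 3, III → 0; maximin = 3.
Column maxima: 1 → 8, 2 → 6, 3 → 7; minimax = 6.
3 ≠ 6, so there is no saddle point; optimal play is mixed.
I is strictly dominated by III, so Row never plays it.
1 is strictly dominated by 3 (it gives Row strictly more in every row), so Column never plays it.
On the remaining 2×2 (II, III vs 2, 3):
Let Row play II with probability p. Expected payoff against 2: 6p + 0(1−p) = 6p; against 3: 3p + 7(1−p) = −4p + 7.
Setting these equal: 6p = −4p + 7 ⇒ 10p = 7 ⇒ p = 7/10, and the value is (6)·(7/10) = 21/5.
For Column: with q = P(2), equating II's and III's payoffs gives 3q + 3 = −7q + 7 ⇒ q = 2/5.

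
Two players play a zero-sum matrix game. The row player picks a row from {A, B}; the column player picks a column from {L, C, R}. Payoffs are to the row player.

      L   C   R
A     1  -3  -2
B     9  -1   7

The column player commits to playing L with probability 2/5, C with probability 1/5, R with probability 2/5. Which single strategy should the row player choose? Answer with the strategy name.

Expected payoff of A: (2/5)·1 + (1/5)·(-3) + (2/5)·(-2) = -1.
Expected payoff of B: (2/5)·9 + (1/5)·(-1) + (2/5)·7 = 31/5.
The largest is 31/5, so the row player's best response is B.

B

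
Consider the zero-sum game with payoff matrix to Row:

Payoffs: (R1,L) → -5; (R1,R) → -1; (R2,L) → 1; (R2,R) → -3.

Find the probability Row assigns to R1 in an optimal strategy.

1/2

Row minima: R1 → -5, R2 → -3; maximin = -3.
Column maxima: L → 1, R → -1; minimax = -1.
-3 ≠ -1, so there is no saddle point; optimal play is mixed.
Let Row play R1 with probability p. Expected payoff against L: (-5)p + 1(1−p) = −6p + 1; against R: (-1)p + (-3)(1−p) = 2p − 3.
Setting these equal: −6p + 1 = 2p − 3 ⇒ −8p = -4 ⇒ p = 1/2, and the value is (-6)·(1/2) + 1 = -2.
For Column: with q = P(L), equating R1's and R2's payoffs gives −4q − 1 = 4q − 3 ⇒ q = 1/4.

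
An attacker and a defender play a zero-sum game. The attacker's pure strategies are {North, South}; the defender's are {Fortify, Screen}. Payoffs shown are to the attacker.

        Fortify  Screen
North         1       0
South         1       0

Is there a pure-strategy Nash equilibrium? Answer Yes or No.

Row minima: North → 0, South → 0; maximin = 0.
Column maxima: Fortify → 1, Screen → 0; minimax = 0.
maximin = minimax = 0, so a saddle point exists.

Yes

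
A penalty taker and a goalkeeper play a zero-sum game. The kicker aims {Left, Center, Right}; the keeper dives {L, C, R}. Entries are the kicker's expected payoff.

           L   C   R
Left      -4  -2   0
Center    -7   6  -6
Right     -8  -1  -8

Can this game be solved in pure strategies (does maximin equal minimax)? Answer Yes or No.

Yes

Row minima: Left → -4, Center → -7, Right → -8; maximin = -4.
Column maxima: L → -4, C → 6, R → 0; minimax = -4.
maximin = minimax = -4, so a saddle point exists.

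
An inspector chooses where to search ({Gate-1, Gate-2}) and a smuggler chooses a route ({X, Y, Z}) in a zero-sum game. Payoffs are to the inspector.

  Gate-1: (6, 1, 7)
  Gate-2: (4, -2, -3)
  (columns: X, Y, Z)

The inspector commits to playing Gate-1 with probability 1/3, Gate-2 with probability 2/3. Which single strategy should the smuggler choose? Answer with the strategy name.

If the smuggler plays X, the inspector's expected payoff is (1/3)·6 + (2/3)·4 = 14/3.
If the smuggler plays Y, the inspector's expected payoff is (1/3)·1 + (2/3)·(-2) = -1.
If the smuggler plays Z, the inspector's expected payoff is (1/3)·7 + (2/3)·(-3) = 1/3.
The smuggler minimizes the inspector's payoff; the smallest is -1, so the best response is Y.

Y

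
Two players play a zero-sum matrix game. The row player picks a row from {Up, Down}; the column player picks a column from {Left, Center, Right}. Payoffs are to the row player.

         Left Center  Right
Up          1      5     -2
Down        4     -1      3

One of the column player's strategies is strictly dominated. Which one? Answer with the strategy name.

Left

Right holds the row player's payoff strictly below Left in every row: -2 < 1, 3 < 4.
So Left is strictly dominated for the column player.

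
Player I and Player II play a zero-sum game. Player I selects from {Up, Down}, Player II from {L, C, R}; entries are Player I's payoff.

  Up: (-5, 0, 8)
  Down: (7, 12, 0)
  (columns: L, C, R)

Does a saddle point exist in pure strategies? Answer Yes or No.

No

Row minima: Up → -5, Down → 0; maximin = 0.
Column maxima: L → 7, C → 12, R → 8; minimax = 7.
0 ≠ 7, so no pure-strategy equilibrium exists.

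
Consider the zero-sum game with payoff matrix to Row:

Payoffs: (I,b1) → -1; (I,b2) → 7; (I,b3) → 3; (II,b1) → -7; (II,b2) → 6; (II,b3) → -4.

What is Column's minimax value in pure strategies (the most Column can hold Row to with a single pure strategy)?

-1

Column maxima: b1 → -1, b2 → 7, b3 → 3.
The smallest of these is -1.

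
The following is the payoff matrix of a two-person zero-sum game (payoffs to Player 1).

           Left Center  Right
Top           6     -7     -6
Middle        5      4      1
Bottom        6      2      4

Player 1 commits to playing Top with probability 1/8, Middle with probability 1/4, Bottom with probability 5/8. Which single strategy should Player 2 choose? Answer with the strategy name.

Center

If Player 2 plays Left, Player 1's expected payoff is (1/8)·6 + (1/4)·5 + (5/8)·6 = 23/4.
If Player 2 plays Center, Player 1's expected payoff is (1/8)·(-7) + (1/4)·4 + (5/8)·2 = 11/8.
If Player 2 plays Right, Player 1's expected payoff is (1/8)·(-6) + (1/4)·1 + (5/8)·4 = 2.
Player 2 minimizes Player 1's payoff; the smallest is 11/8, so the best response is Center.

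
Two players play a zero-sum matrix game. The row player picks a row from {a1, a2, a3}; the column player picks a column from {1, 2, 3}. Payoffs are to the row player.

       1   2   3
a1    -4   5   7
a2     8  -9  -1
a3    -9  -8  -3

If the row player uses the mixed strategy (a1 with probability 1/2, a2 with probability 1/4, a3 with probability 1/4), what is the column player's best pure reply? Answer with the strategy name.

1

If the column player plays 1, the row player's expected payoff is (1/2)·(-4) + (1/4)·8 + (1/4)·(-9) = -9/4.
If the column player plays 2, the row player's expected payoff is (1/2)·5 + (1/4)·(-9) + (1/4)·(-8) = -7/4.
If the column player plays 3, the row player's expected payoff is (1/2)·7 + (1/4)·(-1) + (1/4)·(-3) = 5/2.
The column player minimizes the row player's payoff; the smallest is -9/4, so the best response is 1.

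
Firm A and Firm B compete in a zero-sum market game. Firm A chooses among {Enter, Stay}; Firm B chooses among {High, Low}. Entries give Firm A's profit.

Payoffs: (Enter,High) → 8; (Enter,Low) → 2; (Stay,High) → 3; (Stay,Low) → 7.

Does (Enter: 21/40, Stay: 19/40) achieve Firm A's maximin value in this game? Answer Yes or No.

Against High this mix gives (21/40)·8 + (19/40)·3 = 45/8.
Against Low this mix gives (21/40)·2 + (19/40)·7 = 35/8.
Firm B will play Low, holding Firm A to 35/8. Shifting weight toward the row that does better against Low would raise this floor (the equalizing mix achieves 5 against both Low and High), so the proposed strategy is not optimal.

No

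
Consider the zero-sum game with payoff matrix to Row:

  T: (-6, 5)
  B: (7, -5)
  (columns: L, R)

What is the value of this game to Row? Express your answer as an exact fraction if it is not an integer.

Row minima: T → -6, B → -5; maximin = -5.
Column maxima: L → 7, R → 5; minimax = 5.
-5 ≠ 5, so there is no saddle point; optimal play is mixed.
Let Row play T with probability p. Expected payoff against L: (-6)p + 7(1−p) = −13p + 7; against R: 5p + (-5)(1−p) = 10p − 5.
Setting these equal: −13p + 7 = 10p − 5 ⇒ −23p = -12 ⇒ p = 12/23, and the value is (-13)·(12/23) + 7 = 5/23.
For Column: with q = P(L), equating T's and B's payoffs gives −11q + 5 = 12q − 5 ⇒ q = 10/23.

5/23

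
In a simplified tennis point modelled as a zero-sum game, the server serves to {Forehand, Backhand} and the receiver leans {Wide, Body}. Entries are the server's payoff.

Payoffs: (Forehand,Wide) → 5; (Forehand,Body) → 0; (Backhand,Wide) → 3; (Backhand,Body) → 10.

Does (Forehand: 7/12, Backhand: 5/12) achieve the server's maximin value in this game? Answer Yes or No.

Against Wide this mix gives (7/12)·5 + (5/12)·3 = 25/6.
Against Body this mix gives (7/12)·0 + (5/12)·10 = 25/6.
All of the receiver's active replies (Wide, Body) yield 25/6, and no column does worse for the server. The mix makes the receiver indifferent and guarantees 25/6, so it is optimal.

Yes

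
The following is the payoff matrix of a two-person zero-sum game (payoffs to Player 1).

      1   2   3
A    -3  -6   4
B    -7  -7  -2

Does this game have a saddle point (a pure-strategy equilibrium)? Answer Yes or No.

Yes

Row minima: A → -6, B → -7; maximin = -6.
Column maxima: 1 → -3, 2 → -6, 3 → 4; minimax = -6.
maximin = minimax = -6, so a saddle point exists.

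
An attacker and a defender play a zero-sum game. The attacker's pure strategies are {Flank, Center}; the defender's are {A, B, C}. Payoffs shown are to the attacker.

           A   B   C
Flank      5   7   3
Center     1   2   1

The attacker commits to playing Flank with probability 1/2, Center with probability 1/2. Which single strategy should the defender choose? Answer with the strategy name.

If the defender plays A, the attacker's expected payoff is (1/2)·5 + (1/2)·1 = 3.
If the defender plays B, the attacker's expected payoff is (1/2)·7 + (1/2)·2 = 9/2.
If the defender plays C, the attacker's expected payoff is (1/2)·3 + (1/2)·1 = 2.
The defender minimizes the attacker's payoff; the smallest is 2, so the best response is C.

C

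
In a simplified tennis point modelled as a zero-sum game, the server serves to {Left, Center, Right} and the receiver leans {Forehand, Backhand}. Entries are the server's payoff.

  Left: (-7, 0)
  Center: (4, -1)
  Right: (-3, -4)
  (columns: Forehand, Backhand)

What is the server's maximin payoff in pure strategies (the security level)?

-1

Row minima: Left → -7, Center → -1, Right → -4.
The best of these is -1.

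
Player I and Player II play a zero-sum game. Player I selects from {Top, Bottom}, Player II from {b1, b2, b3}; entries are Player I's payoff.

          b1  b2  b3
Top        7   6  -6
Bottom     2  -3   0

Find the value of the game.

Row minima: Top → -6, Bottom → -3; maximin = -3.
Column maxima: b1 → 7, b2 → 6, b3 → 0; minimax = 0.
-3 ≠ 0, so there is no saddle point; optimal play is mixed.
b1 is strictly dominated by b2 (it gives Player I strictly more in every row), so Player II never plays it.
On the remaining 2×2 (Top, Bottom vs b2, b3):
Let Player I play Top with probability p. Expected payoff against b2: 6p + (-3)(1−p) = 9p − 3; against b3: (-6)p + 0(1−p) = −6p.
Setting these equal: 9p − 3 = −6p ⇒ 15p = 3 ⇒ p = 1/5, and the value is (9)·(1/5) − 3 = -6/5.
For Player II: with q = P(b2), equating Top's and Bottom's payoffs gives 12q − 6 = −3q ⇒ q = 2/5.

-6/5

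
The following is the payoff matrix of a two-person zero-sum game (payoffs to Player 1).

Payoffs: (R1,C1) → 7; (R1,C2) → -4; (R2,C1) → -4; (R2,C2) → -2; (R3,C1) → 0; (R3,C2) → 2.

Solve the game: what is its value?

14/13

Row minima: R1 → -4, R2 → -4, R3 → 0; maximin = 0.
Column maxima: C1 → 7, C2 → 2; minimax = 2.
0 ≠ 2, so there is no saddle point; optimal play is mixed.
R2 is strictly dominated by R3, so Player 1 never plays it.
On the remaining 2×2 (R1, R3 vs C1, C2):
Let Player 1 play R1 with probability p. Expected payoff against C1: 7p + 0(1−p) = 7p; against C2: (-4)p + 2(1−p) = −6p + 2.
Setting these equal: 7p = −6p + 2 ⇒ 13p = 2 ⇒ p = 2/13, and the value is (7)·(2/13) = 14/13.
For Player 2: with q = P(C1), equating R1's and R3's payoffs gives 11q − 4 = −2q + 2 ⇒ q = 6/13.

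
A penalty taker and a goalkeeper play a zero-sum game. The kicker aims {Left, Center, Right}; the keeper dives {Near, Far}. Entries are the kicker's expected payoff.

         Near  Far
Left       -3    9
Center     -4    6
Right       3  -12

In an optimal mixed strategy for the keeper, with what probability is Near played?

7/9

Row minima: Left → -3, Center → -4, Right → -12; maximin = -3.
Column maxima: Near → 3, Far → 9; minimax = 3.
-3 ≠ 3, so there is no saddle point; optimal play is mixed.
Center is strictly dominated by Left, so the kicker never plays it.
On the remaining 2×2 (Left, Right vs Near, Far):
Let the kicker play Left with probability p. Expected payoff against Near: (-3)p + 3(1−p) = −6p + 3; against Far: 9p + (-12)(1−p) = 21p − 12.
Setting these equal: −6p + 3 = 21p − 12 ⇒ −27p = -15 ⇒ p = 5/9, and the value is (-6)·(5/9) + 3 = -1/3.
For the keeper: with q = P(Near), equating Left's and Right's payoffs gives −12q + 9 = 15q − 12 ⇒ q = 7/9.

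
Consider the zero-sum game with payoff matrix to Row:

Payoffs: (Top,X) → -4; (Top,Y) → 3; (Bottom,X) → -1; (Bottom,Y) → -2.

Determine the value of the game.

Row minima: Top → -4, Bottom → -2; maximin = -2.
Column maxima: X → -1, Y → 3; minimax = -1.
-2 ≠ -1, so there is no saddle point; optimal play is mixed.
Let Row play Top with probability p. Expected payoff against X: (-4)p + (-1)(1−p) = −3p − 1; against Y: 3p + (-2)(1−p) = 5p − 2.
Setting these equal: −3p − 1 = 5p − 2 ⇒ −8p = -1 ⇒ p = 1/8, and the value is (-3)·(1/8) − 1 = -11/8.
For Column: with q = P(X), equating Top's and Bottom's payoffs gives −7q + 3 = q − 2 ⇒ q = 5/8.

-11/8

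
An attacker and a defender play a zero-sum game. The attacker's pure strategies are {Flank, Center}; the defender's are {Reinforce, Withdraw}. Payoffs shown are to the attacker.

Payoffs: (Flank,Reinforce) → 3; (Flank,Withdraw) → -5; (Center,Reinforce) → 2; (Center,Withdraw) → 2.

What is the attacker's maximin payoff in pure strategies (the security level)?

Row minima: Flank → -5, Center → 2.
The best of these is 2.

2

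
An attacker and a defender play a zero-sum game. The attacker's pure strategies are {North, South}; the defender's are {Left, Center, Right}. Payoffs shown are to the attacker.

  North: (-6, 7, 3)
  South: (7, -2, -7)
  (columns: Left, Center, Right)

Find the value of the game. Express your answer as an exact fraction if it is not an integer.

-21/23

Row minima: North → -6, South → -7; maximin = -6.
Column maxima: Left → 7, Center → 7, Right → 3; minimax = 3.
-6 ≠ 3, so there is no saddle point; optimal play is mixed.
Center is strictly dominated by Right (it gives the attacker strictly more in every row), so the defender never plays it.
On the remaining 2×2 (North, South vs Left, Right):
Let the attacker play North with probability p. Expected payoff against Left: (-6)p + 7(1−p) = −13p + 7; against Right: 3p + (-7)(1−p) = 10p − 7.
Setting these equal: −13p + 7 = 10p − 7 ⇒ −23p = -14 ⇒ p = 14/23, and the value is (-13)·(14/23) + 7 = -21/23.
For the defender: with q = P(Left), equating North's and South's payoffs gives −9q + 3 = 14q − 7 ⇒ q = 10/23.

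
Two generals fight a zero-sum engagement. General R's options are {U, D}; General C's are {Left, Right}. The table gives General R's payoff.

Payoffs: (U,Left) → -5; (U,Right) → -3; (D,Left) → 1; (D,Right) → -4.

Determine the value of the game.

-23/7

Row minima: U → -5, D → -4; maximin = -4.
Column maxima: Left → 1, Right → -3; minimax = -3.
-4 ≠ -3, so there is no saddle point; optimal play is mixed.
Let General R play U with probability p. Expected payoff against Left: (-5)p + 1(1−p) = −6p + 1; against Right: (-3)p + (-4)(1−p) = p − 4.
Setting these equal: −6p + 1 = p − 4 ⇒ −7p = -5 ⇒ p = 5/7, and the value is (-6)·(5/7) + 1 = -23/7.
For General C: with q = P(Left), equating U's and D's payoffs gives −2q − 3 = 5q − 4 ⇒ q = 1/7.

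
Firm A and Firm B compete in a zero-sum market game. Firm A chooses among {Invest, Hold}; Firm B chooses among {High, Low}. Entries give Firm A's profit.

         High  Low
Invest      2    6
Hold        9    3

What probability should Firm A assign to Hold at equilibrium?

2/5

Row minima: Invest → 2, Hold → 3; maximin = 3.
Column maxima: High → 9, Low → 6; minimax = 6.
3 ≠ 6, so there is no saddle point; optimal play is mixed.
Let Firm A play Invest with probability p. Expected payoff against High: 2p + 9(1−p) = −7p + 9; against Low: 6p + 3(1−p) = 3p + 3.
Setting these equal: −7p + 9 = 3p + 3 ⇒ −10p = -6 ⇒ p = 3/5, and the value is (-7)·(3/5) + 9 = 24/5.
For Firm B: with q = P(High), equating Invest's and Hold's payoffs gives −4q + 6 = 6q + 3 ⇒ q = 3/10.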